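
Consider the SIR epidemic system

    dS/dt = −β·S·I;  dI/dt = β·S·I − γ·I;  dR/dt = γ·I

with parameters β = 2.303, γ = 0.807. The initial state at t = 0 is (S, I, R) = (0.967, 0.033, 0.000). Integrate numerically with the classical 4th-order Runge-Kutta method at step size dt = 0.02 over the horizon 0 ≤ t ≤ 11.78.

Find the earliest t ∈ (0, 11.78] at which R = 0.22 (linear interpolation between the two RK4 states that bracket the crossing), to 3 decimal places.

t = 2.049

t=0.000: state=(0.967, 0.033, 0.000)
step 1 (dt=0.02): k1=(-0.073, 0.047, 0.027), k2=(-0.074, 0.047, 0.027), k3=(-0.074, 0.047, 0.027), k4=(-0.075, 0.048, 0.027); state += dt/6·(k1+2k2+2k3+k4)
t=0.020: state=(0.966, 0.034, 0.001)
t=0.040: state=(0.964, 0.035, 0.001)
t=0.060: state=(0.962, 0.036, 0.002)
continuing one RK4 step at a time; state shown every 25 steps (Δt=0.5):
t=0.500: state=(0.915, 0.065, 0.019)
t=1.000: state=(0.825, 0.119, 0.056)
t=1.500: state=(0.690, 0.192, 0.118)
t=2.000: state=(0.532, 0.259, 0.210)
t=2.040: state=(0.519, 0.263, 0.218)
next step: t=2.060: state=(0.513, 0.265, 0.222) — R has crossed 0.22
linear interpolation between t=2.040 (0.21810) and t=2.060 (0.22237) → t≈2.049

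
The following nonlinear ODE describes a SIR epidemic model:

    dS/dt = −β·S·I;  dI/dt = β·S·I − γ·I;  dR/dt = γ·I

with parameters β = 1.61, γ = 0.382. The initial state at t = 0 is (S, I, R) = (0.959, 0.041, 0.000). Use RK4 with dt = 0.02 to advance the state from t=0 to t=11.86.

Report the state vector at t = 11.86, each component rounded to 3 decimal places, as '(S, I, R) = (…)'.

(S, I, R) = (0.018, 0.038, 0.944)

t=0.000: state=(0.959, 0.041, 0.000)
step 1 (dt=0.02): k1=(-0.063, 0.048, 0.016), k2=(-0.064, 0.048, 0.016), k3=(-0.064, 0.048, 0.016), k4=(-0.065, 0.049, 0.016); state += dt/6·(k1+2k2+2k3+k4)
t=0.020: state=(0.958, 0.042, 0.000)
t=0.040: state=(0.956, 0.043, 0.001)
t=0.060: state=(0.955, 0.044, 0.001)
continuing one RK4 step at a time; state shown every 25 steps (Δt=0.5):
t=0.500: state=(0.917, 0.072, 0.011)
t=1.000: state=(0.850, 0.122, 0.029)
t=1.500: state=(0.750, 0.192, 0.058)
t=2.000: state=(0.622, 0.276, 0.103)
t=2.500: state=(0.482, 0.355, 0.163)
t=3.000: state=(0.353, 0.410, 0.237)
t=3.500: state=(0.251, 0.431, 0.318)
t=4.000: state=(0.178, 0.422, 0.400)
t=4.500: state=(0.128, 0.394, 0.478)
t=5.000: state=(0.095, 0.356, 0.550)
t=5.500: state=(0.072, 0.314, 0.614)
t=6.000: state=(0.057, 0.273, 0.670)
t=6.500: state=(0.046, 0.235, 0.718)
t=7.000: state=(0.039, 0.201, 0.760)
t=7.500: state=(0.034, 0.171, 0.795)
t=8.000: state=(0.030, 0.145, 0.825)
t=8.500: state=(0.027, 0.123, 0.851)
t=9.000: state=(0.024, 0.103, 0.872)
t=9.500: state=(0.022, 0.087, 0.891)
t=10.000: state=(0.021, 0.073, 0.906)
t=10.500: state=(0.020, 0.061, 0.919)
t=11.000: state=(0.019, 0.052, 0.929)
t=11.500: state=(0.018, 0.043, 0.938)
t=11.860: state=(0.018, 0.038, 0.944)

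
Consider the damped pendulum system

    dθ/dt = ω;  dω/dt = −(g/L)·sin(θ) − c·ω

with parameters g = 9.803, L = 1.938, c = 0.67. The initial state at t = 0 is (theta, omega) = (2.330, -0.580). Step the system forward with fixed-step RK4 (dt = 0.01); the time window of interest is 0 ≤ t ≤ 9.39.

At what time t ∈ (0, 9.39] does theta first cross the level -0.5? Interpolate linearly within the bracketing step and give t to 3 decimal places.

t = 1.225

t=0.000: state=(2.330, -0.580)
step 1 (dt=0.01): k1=(-0.580, -3.281), k2=(-0.596, -3.280), k3=(-0.596, -3.280), k4=(-0.613, -3.279); state += dt/6·(k1+2k2+2k3+k4)
t=0.010: state=(2.324, -0.613)
t=0.020: state=(2.318, -0.646)
t=0.030: state=(2.311, -0.678)
continuing one RK4 step at a time; state shown every 50 steps (Δt=0.5):
t=0.500: state=(1.617, -2.303)
t=1.000: state=(0.149, -3.153)
t=1.220: state=(-0.488, -2.530)
next step: t=1.230: state=(-0.513, -2.489) — theta has crossed -0.5
linear interpolation between t=1.220 (-0.48763) and t=1.230 (-0.51273) → t≈1.225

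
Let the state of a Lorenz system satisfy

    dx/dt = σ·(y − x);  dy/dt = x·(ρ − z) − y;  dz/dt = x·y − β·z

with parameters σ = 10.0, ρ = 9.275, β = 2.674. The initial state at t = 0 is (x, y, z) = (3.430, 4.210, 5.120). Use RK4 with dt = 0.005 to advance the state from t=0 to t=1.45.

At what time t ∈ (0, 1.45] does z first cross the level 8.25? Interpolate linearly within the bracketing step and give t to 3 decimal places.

t=0.000: state=(3.430, 4.210, 5.120)
step 1 (dt=0.005): k1=(7.800, 10.042, 0.749), k2=(7.856, 10.091, 0.913), k3=(7.856, 10.090, 0.913), k4=(7.912, 10.139, 1.078); state += dt/6·(k1+2k2+2k3+k4)
t=0.005: state=(3.469, 4.260, 5.125)
t=0.010: state=(3.509, 4.311, 5.131)
t=0.015: state=(3.550, 4.363, 5.139)
continuing one RK4 step at a time; state shown every 10 steps (Δt=0.05):
t=0.050: state=(3.847, 4.733, 5.242)
t=0.100: state=(4.311, 5.276, 5.544)
t=0.150: state=(4.803, 5.796, 6.035)
t=0.200: state=(5.290, 6.230, 6.707)
t=0.250: state=(5.726, 6.508, 7.518)
t=0.290: state=(6.000, 6.576, 8.216)
next step: t=0.295: state=(6.028, 6.574, 8.303) — z has crossed 8.25
linear interpolation between t=0.290 (8.21574) and t=0.295 (8.30302) → t≈0.292

t = 0.292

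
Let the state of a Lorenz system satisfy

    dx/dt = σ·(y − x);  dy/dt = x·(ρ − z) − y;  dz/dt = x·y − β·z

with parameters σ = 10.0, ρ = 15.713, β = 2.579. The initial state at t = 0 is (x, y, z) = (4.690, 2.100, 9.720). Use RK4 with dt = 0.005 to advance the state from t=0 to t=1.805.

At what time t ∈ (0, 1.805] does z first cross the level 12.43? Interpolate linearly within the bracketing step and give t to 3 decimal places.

t=0.000: state=(4.690, 2.100, 9.720)
step 1 (dt=0.005): k1=(-25.900, 26.007, -15.219), k2=(-24.602, 25.730, -14.956), k3=(-24.642, 25.747, -14.954), k4=(-23.381, 25.482, -14.697); state += dt/6·(k1+2k2+2k3+k4)
t=0.005: state=(4.567, 2.229, 9.645)
t=0.010: state=(4.456, 2.355, 9.573)
t=0.015: state=(4.357, 2.479, 9.503)
continuing one RK4 step at a time; state shown every 20 steps (Δt=0.1):
t=0.100: state=(3.925, 4.438, 8.689)
t=0.200: state=(5.160, 6.982, 8.988)
t=0.300: state=(7.311, 9.597, 11.611)
t=0.315: state=(7.650, 9.876, 12.243)
next step: t=0.320: state=(7.761, 9.956, 12.465) — z has crossed 12.43
linear interpolation between t=0.315 (12.24267) and t=0.320 (12.46547) → t≈0.319

t = 0.319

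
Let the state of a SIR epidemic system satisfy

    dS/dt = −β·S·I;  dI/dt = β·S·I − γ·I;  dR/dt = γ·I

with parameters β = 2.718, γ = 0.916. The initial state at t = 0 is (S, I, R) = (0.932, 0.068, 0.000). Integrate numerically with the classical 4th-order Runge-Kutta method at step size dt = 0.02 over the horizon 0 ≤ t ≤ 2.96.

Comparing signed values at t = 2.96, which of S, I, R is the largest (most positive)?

t=0.000: state=(0.932, 0.068, 0.000)
step 1 (dt=0.02): k1=(-0.172, 0.110, 0.062), k2=(-0.175, 0.111, 0.063), k3=(-0.175, 0.111, 0.063), k4=(-0.177, 0.113, 0.064); state += dt/6·(k1+2k2+2k3+k4)
t=0.020: state=(0.929, 0.070, 0.001)
t=0.040: state=(0.925, 0.073, 0.003)
t=0.060: state=(0.921, 0.075, 0.004)
continuing one RK4 step at a time; state shown every 5 steps (Δt=0.1):
t=0.100: state=(0.914, 0.080, 0.007)
t=0.200: state=(0.892, 0.093, 0.015)
t=0.300: state=(0.868, 0.108, 0.024)
t=0.400: state=(0.841, 0.124, 0.034)
t=0.500: state=(0.812, 0.142, 0.047)
t=0.600: state=(0.779, 0.161, 0.060)
t=0.700: state=(0.744, 0.180, 0.076)
t=0.800: state=(0.706, 0.200, 0.093)
t=0.900: state=(0.667, 0.220, 0.113)
t=1.000: state=(0.627, 0.240, 0.134)
t=1.100: state=(0.586, 0.258, 0.157)
t=1.200: state=(0.545, 0.274, 0.181)
t=1.300: state=(0.505, 0.289, 0.207)
t=1.400: state=(0.466, 0.300, 0.234)
t=1.500: state=(0.429, 0.310, 0.262)
t=1.600: state=(0.394, 0.316, 0.290)
t=1.700: state=(0.361, 0.319, 0.320)
t=1.800: state=(0.331, 0.320, 0.349)
t=1.900: state=(0.303, 0.318, 0.378)
t=2.000: state=(0.278, 0.314, 0.407)
t=2.100: state=(0.256, 0.308, 0.436)
t=2.200: state=(0.236, 0.301, 0.464)
t=2.300: state=(0.217, 0.292, 0.491)
t=2.400: state=(0.201, 0.282, 0.517)
t=2.500: state=(0.186, 0.271, 0.542)
t=2.600: state=(0.173, 0.260, 0.567)
t=2.700: state=(0.162, 0.248, 0.590)
t=2.800: state=(0.152, 0.236, 0.612)
t=2.900: state=(0.142, 0.224, 0.633)
t=2.960: state=(0.137, 0.217, 0.645)
compare at T: S=0.137, I=0.217, R=0.645

largest component: R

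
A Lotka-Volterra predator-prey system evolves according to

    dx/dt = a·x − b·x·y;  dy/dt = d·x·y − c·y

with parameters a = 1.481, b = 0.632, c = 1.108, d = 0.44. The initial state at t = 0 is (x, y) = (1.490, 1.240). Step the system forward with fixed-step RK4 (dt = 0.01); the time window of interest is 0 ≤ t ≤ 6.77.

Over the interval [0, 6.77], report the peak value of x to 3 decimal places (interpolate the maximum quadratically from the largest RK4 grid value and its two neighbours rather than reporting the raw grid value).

max x = 5.190

t=0.000: state=(1.490, 1.240)
step 1 (dt=0.01): k1=(1.039, -0.561), k2=(1.045, -0.557), k3=(1.045, -0.557), k4=(1.052, -0.553); state += dt/6·(k1+2k2+2k3+k4)
t=0.010: state=(1.500, 1.234)
t=0.020: state=(1.511, 1.229)
t=0.030: state=(1.522, 1.224)
continuing one RK4 step at a time; state shown every 25 steps (Δt=0.25):
t=0.250: state=(1.791, 1.125)
t=0.500: state=(2.184, 1.060)
t=0.750: state=(2.679, 1.049)
t=1.000: state=(3.276, 1.103)
t=1.250: state=(3.947, 1.243)
t=1.500: state=(4.608, 1.510)
t=1.750: state=(5.089, 1.956)
t=2.000: state=(5.149, 2.616)
t=2.250: state=(4.632, 3.414)
t=2.500: state=(3.692, 4.100)
t=2.750: state=(2.713, 4.415)
t=3.000: state=(1.961, 4.317)
t=3.250: state=(1.475, 3.945)
t=3.500: state=(1.190, 3.457)
t=3.750: state=(1.038, 2.959)
t=4.000: state=(0.977, 2.504)
t=4.250: state=(0.983, 2.113)
t=4.500: state=(1.047, 1.790)
t=4.750: state=(1.167, 1.532)
t=5.000: state=(1.348, 1.333)
t=5.250: state=(1.601, 1.188)
t=5.500: state=(1.938, 1.093)
t=5.750: state=(2.371, 1.049)
t=6.000: state=(2.908, 1.062)
t=6.250: state=(3.541, 1.147)
t=6.500: state=(4.222, 1.333)
t=6.750: state=(4.836, 1.665)
t=6.770: state=(4.877, 1.699)
largest grid value and its neighbours: x(1.900)=5.18999, x(1.910)=5.19006, x(1.920)=5.18922
parabola through these three points peaks at t≈1.906 with x≈5.19014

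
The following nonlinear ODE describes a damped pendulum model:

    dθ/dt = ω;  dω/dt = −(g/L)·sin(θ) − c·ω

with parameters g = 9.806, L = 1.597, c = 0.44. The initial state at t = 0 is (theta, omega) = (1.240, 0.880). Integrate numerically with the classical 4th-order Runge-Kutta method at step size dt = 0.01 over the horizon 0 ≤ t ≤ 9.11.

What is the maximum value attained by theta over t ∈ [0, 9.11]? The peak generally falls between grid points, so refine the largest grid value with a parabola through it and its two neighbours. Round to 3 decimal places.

max theta = 1.303

t=0.000: state=(1.240, 0.880)
step 1 (dt=0.01): k1=(0.880, -6.195), k2=(0.849, -6.190), k3=(0.849, -6.189), k4=(0.818, -6.184); state += dt/6·(k1+2k2+2k3+k4)
t=0.010: state=(1.248, 0.818)
t=0.020: state=(1.256, 0.756)
t=0.030: state=(1.264, 0.695)
continuing one RK4 step at a time; state shown every 50 steps (Δt=0.5):
t=0.500: state=(0.956, -1.857)
t=1.000: state=(-0.251, -2.382)
t=1.500: state=(-0.937, -0.167)
t=2.000: state=(-0.471, 1.781)
t=2.500: state=(0.433, 1.388)
t=3.000: state=(0.659, -0.509)
t=3.500: state=(0.086, -1.473)
t=4.000: state=(-0.474, -0.520)
t=4.500: state=(-0.367, 0.846)
t=5.000: state=(0.152, 0.957)
t=5.500: state=(0.387, -0.094)
t=6.000: state=(0.115, -0.828)
t=6.500: state=(-0.241, -0.427)
t=7.000: state=(-0.238, 0.405)
t=7.500: state=(0.050, 0.589)
t=8.000: state=(0.221, 0.027)
t=8.500: state=(0.092, -0.456)
t=9.000: state=(-0.122, -0.295)
t=9.110: state=(-0.149, -0.191)
largest grid value and its neighbours: theta(0.130)=1.30258, theta(0.140)=1.30316, theta(0.150)=1.30315
parabola through these three points peaks at t≈0.145 with theta≈1.30323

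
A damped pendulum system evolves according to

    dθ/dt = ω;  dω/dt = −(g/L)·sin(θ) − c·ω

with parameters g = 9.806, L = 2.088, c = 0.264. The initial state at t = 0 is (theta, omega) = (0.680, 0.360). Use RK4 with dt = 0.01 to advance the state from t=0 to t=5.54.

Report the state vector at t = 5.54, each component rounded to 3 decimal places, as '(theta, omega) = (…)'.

(theta, omega) = (0.156, 0.629)

t=0.000: state=(0.680, 0.360)
step 1 (dt=0.01): k1=(0.360, -3.048), k2=(0.345, -3.051), k3=(0.345, -3.050), k4=(0.329, -3.053); state += dt/6·(k1+2k2+2k3+k4)
t=0.010: state=(0.683, 0.329)
t=0.020: state=(0.687, 0.299)
t=0.030: state=(0.689, 0.268)
continuing one RK4 step at a time; state shown every 20 steps (Δt=0.2):
t=0.200: state=(0.691, -0.245)
t=0.400: state=(0.586, -0.784)
t=0.600: state=(0.387, -1.175)
t=0.800: state=(0.131, -1.350)
t=1.000: state=(-0.136, -1.276)
t=1.200: state=(-0.365, -0.979)
t=1.400: state=(-0.518, -0.532)
t=1.600: state=(-0.573, -0.023)
t=1.800: state=(-0.528, 0.463)
t=2.000: state=(-0.395, 0.851)
t=2.200: state=(-0.199, 1.077)
t=2.400: state=(0.023, 1.101)
t=2.600: state=(0.229, 0.927)
t=2.800: state=(0.383, 0.599)
t=3.000: state=(0.462, 0.187)
t=3.200: state=(0.457, -0.235)
t=3.400: state=(0.373, -0.596)
t=3.600: state=(0.227, -0.838)
t=3.800: state=(0.048, -0.921)
t=4.000: state=(-0.130, -0.834)
t=4.200: state=(-0.276, -0.603)
t=4.400: state=(-0.365, -0.279)
t=4.600: state=(-0.385, 0.076)
t=4.800: state=(-0.337, 0.400)
t=5.000: state=(-0.231, 0.638)
t=5.200: state=(-0.090, 0.753)
t=5.400: state=(0.061, 0.726)
t=5.540: state=(0.156, 0.629)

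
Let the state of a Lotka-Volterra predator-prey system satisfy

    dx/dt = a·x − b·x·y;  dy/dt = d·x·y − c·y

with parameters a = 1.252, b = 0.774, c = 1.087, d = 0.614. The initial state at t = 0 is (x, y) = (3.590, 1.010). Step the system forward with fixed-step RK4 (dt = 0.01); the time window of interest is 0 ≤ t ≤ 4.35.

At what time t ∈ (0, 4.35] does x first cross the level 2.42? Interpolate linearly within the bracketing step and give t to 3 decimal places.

t = 1.088

t=0.000: state=(3.590, 1.010)
step 1 (dt=0.01): k1=(1.688, 1.128), k2=(1.676, 1.140), k3=(1.676, 1.140), k4=(1.664, 1.152); state += dt/6·(k1+2k2+2k3+k4)
t=0.010: state=(3.607, 1.021)
t=0.020: state=(3.623, 1.033)
t=0.030: state=(3.640, 1.045)
continuing one RK4 step at a time; state shown every 20 steps (Δt=0.2):
t=0.200: state=(3.866, 1.286)
t=0.400: state=(3.954, 1.677)
t=0.600: state=(3.774, 2.175)
t=0.800: state=(3.320, 2.712)
t=1.000: state=(2.702, 3.161)
t=1.080: state=(2.445, 3.288)
next step: t=1.090: state=(2.414, 3.301) — x has crossed 2.42
linear interpolation between t=1.080 (2.44544) and t=1.090 (2.41390) → t≈1.088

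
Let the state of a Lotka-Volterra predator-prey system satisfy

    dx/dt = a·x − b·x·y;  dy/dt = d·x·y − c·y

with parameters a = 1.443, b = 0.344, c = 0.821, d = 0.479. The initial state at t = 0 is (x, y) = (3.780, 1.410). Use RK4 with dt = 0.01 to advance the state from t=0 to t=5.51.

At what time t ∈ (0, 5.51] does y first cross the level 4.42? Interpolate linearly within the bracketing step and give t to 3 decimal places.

t=0.000: state=(3.780, 1.410)
step 1 (dt=0.01): k1=(3.621, 1.395), k2=(3.629, 1.415), k3=(3.629, 1.415), k4=(3.637, 1.434); state += dt/6·(k1+2k2+2k3+k4)
t=0.010: state=(3.816, 1.424)
t=0.020: state=(3.853, 1.439)
t=0.030: state=(3.889, 1.454)
continuing one RK4 step at a time; state shown every 20 steps (Δt=0.2):
t=0.200: state=(4.525, 1.781)
t=0.400: state=(5.238, 2.414)
t=0.600: state=(5.726, 3.473)
t=0.720: state=(5.793, 4.387)
next step: t=0.730: state=(5.789, 4.474) — y has crossed 4.42
linear interpolation between t=0.720 (4.38724) and t=0.730 (4.47376) → t≈0.724

t = 0.724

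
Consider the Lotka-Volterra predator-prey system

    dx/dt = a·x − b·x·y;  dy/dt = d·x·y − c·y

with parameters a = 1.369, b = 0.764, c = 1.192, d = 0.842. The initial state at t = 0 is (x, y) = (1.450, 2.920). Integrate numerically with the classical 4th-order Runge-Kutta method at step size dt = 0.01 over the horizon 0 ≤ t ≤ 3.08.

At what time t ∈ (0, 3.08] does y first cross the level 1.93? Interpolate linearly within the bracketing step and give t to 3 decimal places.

t = 1.152

t=0.000: state=(1.450, 2.920)
step 1 (dt=0.01): k1=(-1.250, 0.084), k2=(-1.245, 0.069), k3=(-1.245, 0.069), k4=(-1.240, 0.054); state += dt/6·(k1+2k2+2k3+k4)
t=0.010: state=(1.438, 2.921)
t=0.020: state=(1.425, 2.921)
t=0.030: state=(1.413, 2.921)
continuing one RK4 step at a time; state shown every 10 steps (Δt=0.1):
t=0.100: state=(1.330, 2.914)
t=0.200: state=(1.222, 2.879)
t=0.300: state=(1.127, 2.821)
t=0.400: state=(1.045, 2.744)
t=0.500: state=(0.975, 2.651)
t=0.600: state=(0.917, 2.548)
t=0.700: state=(0.869, 2.439)
t=0.800: state=(0.831, 2.325)
t=0.900: state=(0.801, 2.210)
t=1.000: state=(0.779, 2.097)
t=1.100: state=(0.764, 1.986)
t=1.150: state=(0.760, 1.932)
next step: t=1.160: state=(0.759, 1.921) — y has crossed 1.93
linear interpolation between t=1.150 (1.93201) and t=1.160 (1.92136) → t≈1.152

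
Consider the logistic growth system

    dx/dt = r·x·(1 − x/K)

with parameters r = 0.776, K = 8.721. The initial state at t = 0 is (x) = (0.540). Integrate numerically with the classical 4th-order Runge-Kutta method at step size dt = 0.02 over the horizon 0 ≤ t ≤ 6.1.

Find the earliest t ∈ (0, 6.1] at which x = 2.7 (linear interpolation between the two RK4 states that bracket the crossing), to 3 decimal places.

t=0.000: state=(0.540)
step 1 (dt=0.02): k1=(0.393), k2=(0.396), k3=(0.396), k4=(0.398); state += dt/6·(k1+2k2+2k3+k4)
t=0.020: state=(0.548)
t=0.040: state=(0.556)
t=0.060: state=(0.564)
continuing one RK4 step at a time; state shown every 10 steps (Δt=0.2):
t=0.200: state=(0.624)
t=0.400: state=(0.720)
t=0.600: state=(0.830)
t=0.800: state=(0.954)
t=1.000: state=(1.094)
t=1.200: state=(1.251)
t=1.400: state=(1.427)
t=1.600: state=(1.622)
t=1.800: state=(1.837)
t=2.000: state=(2.072)
t=2.200: state=(2.327)
t=2.400: state=(2.601)
t=2.460: state=(2.687)
next step: t=2.480: state=(2.716) — x has crossed 2.7
linear interpolation between t=2.460 (2.68690) and t=2.480 (2.71583) → t≈2.469

t = 2.469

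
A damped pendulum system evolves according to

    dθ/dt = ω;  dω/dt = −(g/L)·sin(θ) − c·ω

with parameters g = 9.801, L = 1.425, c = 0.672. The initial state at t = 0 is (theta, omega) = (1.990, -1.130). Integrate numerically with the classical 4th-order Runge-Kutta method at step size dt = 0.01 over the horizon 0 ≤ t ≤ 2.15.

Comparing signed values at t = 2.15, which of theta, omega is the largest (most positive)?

largest component: omega

t=0.000: state=(1.990, -1.130)
step 1 (dt=0.01): k1=(-1.130, -5.523), k2=(-1.158, -5.520), k3=(-1.158, -5.521), k4=(-1.185, -5.518); state += dt/6·(k1+2k2+2k3+k4)
t=0.010: state=(1.978, -1.185)
t=0.020: state=(1.966, -1.240)
t=0.030: state=(1.954, -1.295)
continuing one RK4 step at a time; state shown every 10 steps (Δt=0.1):
t=0.100: state=(1.849, -1.680)
t=0.200: state=(1.654, -2.224)
t=0.300: state=(1.405, -2.742)
t=0.400: state=(1.108, -3.195)
t=0.500: state=(0.771, -3.522)
t=0.600: state=(0.410, -3.661)
t=0.700: state=(0.046, -3.571)
t=0.800: state=(-0.297, -3.253)
t=0.900: state=(-0.598, -2.751)
t=1.000: state=(-0.843, -2.131)
t=1.100: state=(-1.023, -1.457)
t=1.200: state=(-1.134, -0.774)
t=1.300: state=(-1.178, -0.113)
t=1.400: state=(-1.158, 0.507)
t=1.500: state=(-1.079, 1.074)
t=1.600: state=(-0.946, 1.569)
t=1.700: state=(-0.768, 1.970)
t=1.800: state=(-0.556, 2.250)
t=1.900: state=(-0.323, 2.386)
t=2.000: state=(-0.084, 2.364)
t=2.100: state=(0.145, 2.188)
t=2.150: state=(0.251, 2.049)
compare at T: theta=0.251, omega=2.049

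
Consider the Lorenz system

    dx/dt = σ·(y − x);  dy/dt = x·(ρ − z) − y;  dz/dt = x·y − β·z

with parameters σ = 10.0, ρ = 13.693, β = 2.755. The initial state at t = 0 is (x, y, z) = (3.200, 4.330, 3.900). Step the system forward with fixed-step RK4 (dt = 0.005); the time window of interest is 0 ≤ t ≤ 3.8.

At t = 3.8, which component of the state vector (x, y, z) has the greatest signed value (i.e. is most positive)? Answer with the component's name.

t=0.000: state=(3.200, 4.330, 3.900)
step 1 (dt=0.005): k1=(11.300, 27.008, 3.112), k2=(11.693, 27.192, 3.430), k3=(11.687, 27.198, 3.434), k4=(12.076, 27.388, 3.760); state += dt/6·(k1+2k2+2k3+k4)
t=0.005: state=(3.258, 4.466, 3.917)
t=0.010: state=(3.321, 4.604, 3.938)
t=0.015: state=(3.387, 4.744, 3.962)
continuing one RK4 step at a time; state shown every 40 steps (Δt=0.2):
t=0.200: state=(7.872, 10.843, 9.208)
t=0.400: state=(8.626, 5.608, 19.018)
t=0.600: state=(2.940, 1.437, 13.188)
t=0.800: state=(2.105, 2.447, 8.217)
t=1.000: state=(3.946, 5.507, 6.548)
t=1.200: state=(8.016, 9.901, 11.647)
t=1.400: state=(7.480, 5.173, 17.248)
t=1.600: state=(3.602, 2.646, 12.590)
t=1.800: state=(3.449, 4.087, 8.888)
t=2.000: state=(5.833, 7.456, 9.330)
t=2.200: state=(8.096, 8.019, 14.920)
t=2.400: state=(5.625, 4.071, 14.856)
t=2.600: state=(3.978, 3.920, 11.118)
t=2.800: state=(5.036, 6.049, 9.776)
t=3.000: state=(7.180, 7.906, 12.715)
t=3.200: state=(6.678, 5.615, 14.997)
t=3.400: state=(4.788, 4.283, 12.615)
t=3.600: state=(4.888, 5.421, 10.696)
t=3.800: state=(6.402, 7.161, 11.823)
compare at T: x=6.402, y=7.161, z=11.823

largest component: z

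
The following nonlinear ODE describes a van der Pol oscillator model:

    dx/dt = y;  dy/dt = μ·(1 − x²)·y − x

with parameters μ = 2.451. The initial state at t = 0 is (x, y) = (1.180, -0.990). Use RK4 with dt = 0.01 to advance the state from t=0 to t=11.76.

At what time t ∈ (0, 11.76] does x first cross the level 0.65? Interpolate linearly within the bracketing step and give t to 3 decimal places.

t=0.000: state=(1.180, -0.990)
step 1 (dt=0.01): k1=(-0.990, -0.228), k2=(-0.991, -0.250), k3=(-0.991, -0.250), k4=(-0.993, -0.272); state += dt/6·(k1+2k2+2k3+k4)
t=0.010: state=(1.170, -0.993)
t=0.020: state=(1.160, -0.995)
t=0.030: state=(1.150, -0.999)
t=0.440: state=(0.656, -1.576)
next step: t=0.450: state=(0.640, -1.605) — x has crossed 0.65
linear interpolation between t=0.440 (0.65591) and t=0.450 (0.64001) → t≈0.444

t = 0.444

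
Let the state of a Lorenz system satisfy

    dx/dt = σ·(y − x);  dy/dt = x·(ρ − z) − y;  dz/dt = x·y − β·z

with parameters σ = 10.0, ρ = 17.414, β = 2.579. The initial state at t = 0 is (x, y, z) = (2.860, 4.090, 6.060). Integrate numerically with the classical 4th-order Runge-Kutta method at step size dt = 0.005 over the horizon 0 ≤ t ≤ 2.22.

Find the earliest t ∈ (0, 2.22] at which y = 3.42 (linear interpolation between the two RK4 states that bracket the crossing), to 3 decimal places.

t = 0.425

t=0.000: state=(2.860, 4.090, 6.060)
step 1 (dt=0.005): k1=(12.300, 28.382, -3.931), k2=(12.702, 28.689, -3.575), k3=(12.700, 28.697, -3.571), k4=(13.100, 29.012, -3.206); state += dt/6·(k1+2k2+2k3+k4)
t=0.005: state=(2.924, 4.233, 6.042)
t=0.010: state=(2.991, 4.380, 6.028)
t=0.015: state=(3.062, 4.530, 6.018)
continuing one RK4 step at a time; state shown every 20 steps (Δt=0.1):
t=0.100: state=(4.881, 7.706, 6.682)
t=0.200: state=(8.417, 12.403, 11.234)
t=0.300: state=(11.454, 12.492, 20.628)
t=0.400: state=(9.460, 5.018, 24.480)
t=0.420: state=(8.527, 3.696, 24.011)
next step: t=0.425: state=(8.285, 3.404, 23.851) — y has crossed 3.42
linear interpolation between t=0.420 (3.69597) and t=0.425 (3.40424) → t≈0.425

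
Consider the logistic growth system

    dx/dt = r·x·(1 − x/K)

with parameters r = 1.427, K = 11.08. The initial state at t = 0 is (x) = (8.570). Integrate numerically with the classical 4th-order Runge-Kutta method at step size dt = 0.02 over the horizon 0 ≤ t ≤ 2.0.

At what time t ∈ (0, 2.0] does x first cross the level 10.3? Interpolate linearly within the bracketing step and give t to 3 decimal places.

t = 0.948

t=0.000: state=(8.570)
step 1 (dt=0.02): k1=(2.770), k2=(2.749), k3=(2.749), k4=(2.727); state += dt/6·(k1+2k2+2k3+k4)
t=0.020: state=(8.625)
t=0.040: state=(8.679)
t=0.060: state=(8.732)
continuing one RK4 step at a time; state shown every 5 steps (Δt=0.1):
t=0.100: state=(8.836)
t=0.200: state=(9.081)
t=0.300: state=(9.304)
t=0.400: state=(9.507)
t=0.500: state=(9.690)
t=0.600: state=(9.854)
t=0.700: state=(10.001)
t=0.800: state=(10.132)
t=0.900: state=(10.249)
t=0.940: state=(10.292)
next step: t=0.960: state=(10.312) — x has crossed 10.3
linear interpolation between t=0.940 (10.29181) and t=0.960 (10.31245) → t≈0.948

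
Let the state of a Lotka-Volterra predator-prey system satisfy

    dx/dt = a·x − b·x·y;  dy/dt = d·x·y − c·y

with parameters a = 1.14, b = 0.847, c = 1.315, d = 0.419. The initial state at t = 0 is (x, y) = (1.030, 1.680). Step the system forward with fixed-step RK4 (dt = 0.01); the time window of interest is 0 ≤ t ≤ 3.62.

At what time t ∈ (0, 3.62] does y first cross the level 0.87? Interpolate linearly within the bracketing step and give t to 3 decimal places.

t=0.000: state=(1.030, 1.680)
step 1 (dt=0.01): k1=(-0.291, -1.484), k2=(-0.285, -1.479), k3=(-0.285, -1.479), k4=(-0.278, -1.473); state += dt/6·(k1+2k2+2k3+k4)
t=0.010: state=(1.027, 1.665)
t=0.020: state=(1.024, 1.651)
t=0.030: state=(1.022, 1.636)
continuing one RK4 step at a time; state shown every 20 steps (Δt=0.2):
t=0.200: state=(0.997, 1.405)
t=0.400: state=(1.007, 1.175)
t=0.600: state=(1.054, 0.984)
t=0.740: state=(1.108, 0.872)
next step: t=0.750: state=(1.112, 0.865) — y has crossed 0.87
linear interpolation between t=0.740 (0.87231) and t=0.750 (0.86493) → t≈0.743

t = 0.743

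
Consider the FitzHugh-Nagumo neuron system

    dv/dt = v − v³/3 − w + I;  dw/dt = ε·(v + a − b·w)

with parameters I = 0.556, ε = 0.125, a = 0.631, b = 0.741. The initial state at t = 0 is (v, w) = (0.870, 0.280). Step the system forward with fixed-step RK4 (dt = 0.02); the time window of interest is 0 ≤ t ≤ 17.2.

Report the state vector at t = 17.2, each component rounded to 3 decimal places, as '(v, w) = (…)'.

t=0.000: state=(0.870, 0.280)
step 1 (dt=0.02): k1=(0.926, 0.162), k2=(0.927, 0.163), k3=(0.927, 0.163), k4=(0.927, 0.164); state += dt/6·(k1+2k2+2k3+k4)
t=0.020: state=(0.889, 0.283)
t=0.040: state=(0.907, 0.287)
t=0.060: state=(0.926, 0.290)
continuing one RK4 step at a time; state shown every 50 steps (Δt=1):
t=1.000: state=(1.577, 0.484)
t=2.000: state=(1.673, 0.714)
t=3.000: state=(1.586, 0.921)
t=4.000: state=(1.467, 1.098)
t=5.000: state=(1.333, 1.243)
t=6.000: state=(1.178, 1.358)
t=7.000: state=(0.986, 1.443)
t=8.000: state=(0.714, 1.493)
t=9.000: state=(0.216, 1.495)
t=10.000: state=(-0.930, 1.403)
t=11.000: state=(-1.887, 1.171)
t=12.000: state=(-1.915, 0.913)
t=13.000: state=(-1.832, 0.684)
t=14.000: state=(-1.742, 0.485)
t=15.000: state=(-1.651, 0.315)
t=16.000: state=(-1.561, 0.171)
t=17.000: state=(-1.469, 0.050)
t=17.200: state=(-1.450, 0.029)

(v, w) = (-1.450, 0.029)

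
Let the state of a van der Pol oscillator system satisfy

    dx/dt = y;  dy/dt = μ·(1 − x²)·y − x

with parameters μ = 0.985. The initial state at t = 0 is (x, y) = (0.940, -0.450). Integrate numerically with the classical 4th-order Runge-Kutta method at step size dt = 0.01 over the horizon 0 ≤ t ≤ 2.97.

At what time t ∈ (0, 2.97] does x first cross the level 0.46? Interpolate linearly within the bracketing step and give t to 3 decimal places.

t=0.000: state=(0.940, -0.450)
step 1 (dt=0.01): k1=(-0.450, -0.992), k2=(-0.455, -0.992), k3=(-0.455, -0.992), k4=(-0.460, -0.992); state += dt/6·(k1+2k2+2k3+k4)
t=0.010: state=(0.935, -0.460)
t=0.020: state=(0.931, -0.470)
t=0.030: state=(0.926, -0.480)
continuing one RK4 step at a time; state shown every 10 steps (Δt=0.1):
t=0.100: state=(0.890, -0.550)
t=0.200: state=(0.830, -0.651)
t=0.300: state=(0.760, -0.756)
t=0.400: state=(0.679, -0.867)
t=0.500: state=(0.586, -0.985)
t=0.600: state=(0.481, -1.112)
t=0.610: state=(0.470, -1.125)
next step: t=0.620: state=(0.459, -1.138) — x has crossed 0.46
linear interpolation between t=0.610 (0.47022) and t=0.620 (0.45890) → t≈0.619

t = 0.619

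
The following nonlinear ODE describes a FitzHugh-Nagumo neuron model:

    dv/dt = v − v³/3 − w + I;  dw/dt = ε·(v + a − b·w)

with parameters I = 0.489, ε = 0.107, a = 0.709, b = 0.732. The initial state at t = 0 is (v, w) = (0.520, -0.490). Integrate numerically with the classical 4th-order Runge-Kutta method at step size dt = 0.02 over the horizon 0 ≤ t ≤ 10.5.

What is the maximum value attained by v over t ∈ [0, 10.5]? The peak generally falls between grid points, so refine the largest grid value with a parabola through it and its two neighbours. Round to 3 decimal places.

t=0.000: state=(0.520, -0.490)
step 1 (dt=0.02): k1=(1.452, 0.170), k2=(1.461, 0.171), k3=(1.461, 0.171), k4=(1.470, 0.173); state += dt/6·(k1+2k2+2k3+k4)
t=0.020: state=(0.549, -0.487)
t=0.040: state=(0.579, -0.483)
t=0.060: state=(0.609, -0.480)
continuing one RK4 step at a time; state shown every 25 steps (Δt=0.5):
t=0.500: state=(1.291, -0.386)
t=1.000: state=(1.806, -0.251)
t=1.500: state=(1.948, -0.105)
t=2.000: state=(1.945, 0.039)
t=2.500: state=(1.906, 0.176)
t=3.000: state=(1.859, 0.305)
t=3.500: state=(1.809, 0.427)
t=4.000: state=(1.757, 0.541)
t=4.500: state=(1.705, 0.648)
t=5.000: state=(1.651, 0.749)
t=5.500: state=(1.596, 0.842)
t=6.000: state=(1.539, 0.929)
t=6.500: state=(1.480, 1.010)
t=7.000: state=(1.417, 1.084)
t=7.500: state=(1.352, 1.153)
t=8.000: state=(1.282, 1.215)
t=8.500: state=(1.205, 1.271)
t=9.000: state=(1.121, 1.320)
t=9.500: state=(1.025, 1.363)
t=10.000: state=(0.911, 1.399)
t=10.500: state=(0.770, 1.426)
largest grid value and its neighbours: v(1.680)=1.95484, v(1.700)=1.95490, v(1.720)=1.95484
parabola through these three points peaks at t≈1.700 with v≈1.95490

max v = 1.955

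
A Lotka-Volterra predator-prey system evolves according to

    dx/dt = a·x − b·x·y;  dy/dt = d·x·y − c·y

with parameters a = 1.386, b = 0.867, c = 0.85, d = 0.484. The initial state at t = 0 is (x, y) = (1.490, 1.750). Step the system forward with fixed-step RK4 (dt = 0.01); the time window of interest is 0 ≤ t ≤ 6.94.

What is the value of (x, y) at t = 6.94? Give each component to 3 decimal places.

(x, y) = (1.472, 1.477)

t=0.000: state=(1.490, 1.750)
step 1 (dt=0.01): k1=(-0.196, -0.225), k2=(-0.194, -0.226), k3=(-0.194, -0.226), k4=(-0.192, -0.227); state += dt/6·(k1+2k2+2k3+k4)
t=0.010: state=(1.488, 1.748)
t=0.020: state=(1.486, 1.745)
t=0.030: state=(1.484, 1.743)
continuing one RK4 step at a time; state shown every 25 steps (Δt=0.25):
t=0.250: state=(1.451, 1.690)
t=0.500: state=(1.432, 1.627)
t=0.750: state=(1.433, 1.564)
t=1.000: state=(1.454, 1.506)
t=1.250: state=(1.492, 1.455)
t=1.500: state=(1.546, 1.413)
t=1.750: state=(1.615, 1.383)
t=2.000: state=(1.696, 1.366)
t=2.250: state=(1.784, 1.364)
t=2.500: state=(1.875, 1.376)
t=2.750: state=(1.963, 1.403)
t=3.000: state=(2.039, 1.446)
t=3.250: state=(2.095, 1.502)
t=3.500: state=(2.125, 1.568)
t=3.750: state=(2.123, 1.640)
t=4.000: state=(2.088, 1.711)
t=4.250: state=(2.023, 1.774)
t=4.500: state=(1.936, 1.823)
t=4.750: state=(1.838, 1.853)
t=5.000: state=(1.737, 1.860)
t=5.250: state=(1.644, 1.845)
t=5.500: state=(1.564, 1.811)
t=5.750: state=(1.501, 1.762)
t=6.000: state=(1.458, 1.704)
t=6.250: state=(1.435, 1.641)
t=6.500: state=(1.432, 1.577)
t=6.750: state=(1.448, 1.518)
t=6.940: state=(1.472, 1.477)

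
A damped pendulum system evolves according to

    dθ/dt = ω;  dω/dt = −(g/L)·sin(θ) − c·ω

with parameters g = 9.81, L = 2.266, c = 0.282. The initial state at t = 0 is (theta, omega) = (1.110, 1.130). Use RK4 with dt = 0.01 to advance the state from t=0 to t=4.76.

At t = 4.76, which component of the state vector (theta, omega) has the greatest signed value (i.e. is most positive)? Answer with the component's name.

largest component: theta

t=0.000: state=(1.110, 1.130)
step 1 (dt=0.01): k1=(1.130, -4.196), k2=(1.109, -4.201), k3=(1.109, -4.201), k4=(1.088, -4.206); state += dt/6·(k1+2k2+2k3+k4)
t=0.010: state=(1.121, 1.088)
t=0.020: state=(1.132, 1.046)
t=0.030: state=(1.142, 1.004)
continuing one RK4 step at a time; state shown every 20 steps (Δt=0.2):
t=0.200: state=(1.252, 0.285)
t=0.400: state=(1.226, -0.530)
t=0.600: state=(1.045, -1.267)
t=0.800: state=(0.729, -1.852)
t=1.000: state=(0.322, -2.172)
t=1.200: state=(-0.115, -2.137)
t=1.400: state=(-0.510, -1.756)
t=1.600: state=(-0.802, -1.140)
t=1.800: state=(-0.959, -0.422)
t=2.000: state=(-0.971, 0.299)
t=2.200: state=(-0.844, 0.950)
t=2.400: state=(-0.600, 1.458)
t=2.600: state=(-0.276, 1.736)
t=2.800: state=(0.075, 1.724)
t=3.000: state=(0.394, 1.429)
t=3.200: state=(0.633, 0.931)
t=3.400: state=(0.760, 0.334)
t=3.600: state=(0.766, -0.272)
t=3.800: state=(0.656, -0.812)
t=4.000: state=(0.450, -1.213)
t=4.200: state=(0.184, -1.410)
t=4.400: state=(-0.097, -1.367)
t=4.600: state=(-0.348, -1.102)
t=4.760: state=(-0.499, -0.773)
compare at T: theta=-0.499, omega=-0.773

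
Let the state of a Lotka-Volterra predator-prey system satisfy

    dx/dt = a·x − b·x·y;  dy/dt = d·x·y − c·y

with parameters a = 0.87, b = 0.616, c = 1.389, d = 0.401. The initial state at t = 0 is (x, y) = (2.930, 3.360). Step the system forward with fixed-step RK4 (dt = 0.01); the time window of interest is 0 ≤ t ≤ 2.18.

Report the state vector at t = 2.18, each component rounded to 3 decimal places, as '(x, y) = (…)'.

(x, y) = (1.692, 0.688)

t=0.000: state=(2.930, 3.360)
step 1 (dt=0.01): k1=(-3.515, -0.719), k2=(-3.488, -0.742), k3=(-3.488, -0.742), k4=(-3.460, -0.765); state += dt/6·(k1+2k2+2k3+k4)
t=0.010: state=(2.895, 3.353)
t=0.020: state=(2.861, 3.345)
t=0.030: state=(2.827, 3.336)
continuing one RK4 step at a time; state shown every 10 steps (Δt=0.1):
t=0.100: state=(2.606, 3.267)
t=0.200: state=(2.333, 3.139)
t=0.300: state=(2.108, 2.986)
t=0.400: state=(1.923, 2.817)
t=0.500: state=(1.773, 2.640)
t=0.600: state=(1.653, 2.461)
t=0.700: state=(1.558, 2.284)
t=0.800: state=(1.485, 2.112)
t=0.900: state=(1.429, 1.949)
t=1.000: state=(1.389, 1.795)
t=1.100: state=(1.363, 1.651)
t=1.200: state=(1.349, 1.517)
t=1.300: state=(1.345, 1.393)
t=1.400: state=(1.352, 1.280)
t=1.500: state=(1.367, 1.176)
t=1.600: state=(1.391, 1.082)
t=1.700: state=(1.424, 0.996)
t=1.800: state=(1.464, 0.919)
t=1.900: state=(1.513, 0.849)
t=2.000: state=(1.569, 0.786)
t=2.100: state=(1.634, 0.729)
t=2.180: state=(1.692, 0.688)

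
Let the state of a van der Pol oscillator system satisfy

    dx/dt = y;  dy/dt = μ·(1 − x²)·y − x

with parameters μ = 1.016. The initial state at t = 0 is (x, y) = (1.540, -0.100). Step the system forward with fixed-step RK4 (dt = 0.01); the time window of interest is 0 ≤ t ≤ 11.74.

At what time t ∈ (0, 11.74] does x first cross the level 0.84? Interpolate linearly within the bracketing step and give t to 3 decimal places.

t = 1.082

t=0.000: state=(1.540, -0.100)
step 1 (dt=0.01): k1=(-0.100, -1.401), k2=(-0.107, -1.391), k3=(-0.107, -1.391), k4=(-0.114, -1.381); state += dt/6·(k1+2k2+2k3+k4)
t=0.010: state=(1.539, -0.114)
t=0.020: state=(1.538, -0.128)
t=0.030: state=(1.536, -0.141)
continuing one RK4 step at a time; state shown every 50 steps (Δt=0.5):
t=0.500: state=(1.348, -0.620)
t=1.000: state=(0.931, -1.067)
t=1.080: state=(0.842, -1.157)
next step: t=1.090: state=(0.831, -1.169) — x has crossed 0.84
linear interpolation between t=1.080 (0.84240) and t=1.090 (0.83077) → t≈1.082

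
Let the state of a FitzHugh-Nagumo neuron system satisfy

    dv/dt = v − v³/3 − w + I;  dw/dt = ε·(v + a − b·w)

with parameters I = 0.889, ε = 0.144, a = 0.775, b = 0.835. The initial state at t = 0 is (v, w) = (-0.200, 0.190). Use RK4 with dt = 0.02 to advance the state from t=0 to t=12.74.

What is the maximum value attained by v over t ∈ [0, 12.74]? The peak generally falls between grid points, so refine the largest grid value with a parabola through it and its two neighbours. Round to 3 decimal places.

t=0.000: state=(-0.200, 0.190)
step 1 (dt=0.02): k1=(0.502, 0.060), k2=(0.506, 0.061), k3=(0.506, 0.061), k4=(0.510, 0.061); state += dt/6·(k1+2k2+2k3+k4)
t=0.020: state=(-0.190, 0.191)
t=0.040: state=(-0.180, 0.192)
t=0.060: state=(-0.169, 0.194)
continuing one RK4 step at a time; state shown every 25 steps (Δt=0.5):
t=0.500: state=(0.113, 0.229)
t=1.000: state=(0.587, 0.294)
t=1.500: state=(1.175, 0.392)
t=2.000: state=(1.614, 0.523)
t=2.500: state=(1.777, 0.666)
t=3.000: state=(1.791, 0.807)
t=3.500: state=(1.754, 0.938)
t=4.000: state=(1.702, 1.058)
t=4.500: state=(1.645, 1.167)
t=5.000: state=(1.585, 1.266)
t=5.500: state=(1.525, 1.355)
t=6.000: state=(1.462, 1.435)
t=6.500: state=(1.399, 1.505)
t=7.000: state=(1.333, 1.567)
t=7.500: state=(1.264, 1.620)
t=8.000: state=(1.192, 1.666)
t=8.500: state=(1.114, 1.703)
t=9.000: state=(1.030, 1.733)
t=9.500: state=(0.935, 1.755)
t=10.000: state=(0.824, 1.768)
t=10.500: state=(0.690, 1.772)
t=11.000: state=(0.515, 1.765)
t=11.500: state=(0.269, 1.744)
t=12.000: state=(-0.101, 1.703)
t=12.500: state=(-0.661, 1.632)
t=12.740: state=(-0.985, 1.584)
largest grid value and its neighbours: v(2.800)=1.79490, v(2.820)=1.79494, v(2.840)=1.79487
parabola through these three points peaks at t≈2.817 with v≈1.79494

max v = 1.795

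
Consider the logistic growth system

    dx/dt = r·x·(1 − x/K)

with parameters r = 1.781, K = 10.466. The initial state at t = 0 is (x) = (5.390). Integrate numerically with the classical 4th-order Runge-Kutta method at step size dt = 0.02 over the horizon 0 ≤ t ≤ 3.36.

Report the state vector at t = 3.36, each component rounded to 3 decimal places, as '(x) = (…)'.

t=0.000: state=(5.390)
step 1 (dt=0.02): k1=(4.656), k2=(4.653), k3=(4.653), k4=(4.649); state += dt/6·(k1+2k2+2k3+k4)
t=0.020: state=(5.483)
t=0.040: state=(5.576)
t=0.060: state=(5.669)
continuing one RK4 step at a time; state shown every 10 steps (Δt=0.2):
t=0.200: state=(6.307)
t=0.400: state=(7.159)
t=0.600: state=(7.908)
t=0.800: state=(8.533)
t=1.000: state=(9.033)
t=1.200: state=(9.419)
t=1.400: state=(9.710)
t=1.600: state=(9.925)
t=1.800: state=(10.081)
t=2.000: state=(10.194)
t=2.200: state=(10.274)
t=2.400: state=(10.331)
t=2.600: state=(10.371)
t=2.800: state=(10.399)
t=3.000: state=(10.419)
t=3.200: state=(10.433)
t=3.360: state=(10.441)

(x) = (10.441)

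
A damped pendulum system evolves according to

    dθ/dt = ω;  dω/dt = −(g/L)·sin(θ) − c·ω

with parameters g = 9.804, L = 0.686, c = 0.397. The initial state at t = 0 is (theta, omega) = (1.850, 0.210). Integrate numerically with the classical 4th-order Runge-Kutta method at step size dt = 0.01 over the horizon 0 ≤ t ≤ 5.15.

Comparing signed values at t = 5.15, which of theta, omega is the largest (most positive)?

t=0.000: state=(1.850, 0.210)
step 1 (dt=0.01): k1=(0.210, -13.821), k2=(0.141, -13.790), k3=(0.141, -13.791), k4=(0.072, -13.761); state += dt/6·(k1+2k2+2k3+k4)
t=0.010: state=(1.851, 0.072)
t=0.020: state=(1.851, -0.065)
t=0.030: state=(1.850, -0.202)
continuing one RK4 step at a time; state shown every 20 steps (Δt=0.2):
t=0.200: state=(1.621, -2.488)
t=0.400: state=(0.871, -4.870)
t=0.600: state=(-0.200, -5.363)
t=0.800: state=(-1.093, -3.266)
t=1.000: state=(-1.457, -0.366)
t=1.200: state=(-1.252, 2.363)
t=1.400: state=(-0.558, 4.347)
t=1.600: state=(0.346, 4.276)
t=1.800: state=(1.013, 2.172)
t=2.000: state=(1.181, -0.490)
t=2.200: state=(0.839, -2.819)
t=2.400: state=(0.136, -3.896)
t=2.600: state=(-0.580, -2.952)
t=2.800: state=(-0.960, -0.749)
t=3.000: state=(-0.874, 1.551)
t=3.200: state=(-0.390, 3.089)
t=3.400: state=(0.252, 3.025)
t=3.600: state=(0.717, 1.455)
t=3.800: state=(0.801, -0.616)
t=4.000: state=(0.498, -2.281)
t=4.200: state=(-0.030, -2.748)
t=4.400: state=(-0.502, -1.770)
t=4.600: state=(-0.687, -0.030)
t=4.800: state=(-0.522, 1.591)
t=5.000: state=(-0.109, 2.343)
t=5.150: state=(0.231, 2.071)
compare at T: theta=0.231, omega=2.071

largest component: omega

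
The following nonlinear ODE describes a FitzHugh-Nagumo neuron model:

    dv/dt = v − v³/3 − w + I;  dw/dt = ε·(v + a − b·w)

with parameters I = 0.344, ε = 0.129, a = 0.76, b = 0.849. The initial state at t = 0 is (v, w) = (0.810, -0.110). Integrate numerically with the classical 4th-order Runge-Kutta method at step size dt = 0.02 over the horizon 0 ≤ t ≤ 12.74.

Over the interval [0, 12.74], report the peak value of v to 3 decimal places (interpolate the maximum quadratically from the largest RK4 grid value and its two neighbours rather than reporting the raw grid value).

t=0.000: state=(0.810, -0.110)
step 1 (dt=0.02): k1=(1.087, 0.215), k2=(1.088, 0.216), k3=(1.088, 0.216), k4=(1.090, 0.217); state += dt/6·(k1+2k2+2k3+k4)
t=0.020: state=(0.832, -0.106)
t=0.040: state=(0.854, -0.101)
t=0.060: state=(0.875, -0.097)
continuing one RK4 step at a time; state shown every 25 steps (Δt=0.5):
t=0.500: state=(1.326, 0.011)
t=1.000: state=(1.637, 0.153)
t=1.500: state=(1.730, 0.299)
t=2.000: state=(1.719, 0.439)
t=2.500: state=(1.672, 0.570)
t=3.000: state=(1.611, 0.690)
t=3.500: state=(1.544, 0.800)
t=4.000: state=(1.472, 0.900)
t=4.500: state=(1.396, 0.990)
t=5.000: state=(1.315, 1.070)
t=5.500: state=(1.227, 1.140)
t=6.000: state=(1.129, 1.201)
t=6.500: state=(1.017, 1.252)
t=7.000: state=(0.884, 1.293)
t=7.500: state=(0.716, 1.322)
t=8.000: state=(0.487, 1.338)
t=8.500: state=(0.148, 1.335)
t=9.000: state=(-0.390, 1.305)
t=9.500: state=(-1.143, 1.235)
t=10.000: state=(-1.742, 1.124)
t=10.500: state=(-1.944, 0.995)
t=11.000: state=(-1.962, 0.866)
t=11.500: state=(-1.933, 0.746)
t=12.000: state=(-1.894, 0.633)
t=12.500: state=(-1.853, 0.530)
t=12.740: state=(-1.833, 0.483)
largest grid value and its neighbours: v(1.620)=1.73313, v(1.640)=1.73324, v(1.660)=1.73323
parabola through these three points peaks at t≈1.649 with v≈1.73325

max v = 1.733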